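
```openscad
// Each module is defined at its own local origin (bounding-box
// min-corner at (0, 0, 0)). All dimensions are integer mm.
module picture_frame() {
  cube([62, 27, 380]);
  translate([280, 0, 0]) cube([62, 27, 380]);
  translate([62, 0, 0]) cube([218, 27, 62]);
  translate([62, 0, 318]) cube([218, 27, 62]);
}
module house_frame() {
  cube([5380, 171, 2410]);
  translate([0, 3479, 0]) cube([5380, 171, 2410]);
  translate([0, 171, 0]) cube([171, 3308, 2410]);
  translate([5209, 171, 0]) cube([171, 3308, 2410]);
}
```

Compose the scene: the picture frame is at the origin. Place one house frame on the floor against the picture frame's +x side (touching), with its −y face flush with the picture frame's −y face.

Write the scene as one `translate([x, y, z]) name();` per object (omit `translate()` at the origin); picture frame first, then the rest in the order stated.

picture_frame();
translate([342, 0, 0]) house_frame();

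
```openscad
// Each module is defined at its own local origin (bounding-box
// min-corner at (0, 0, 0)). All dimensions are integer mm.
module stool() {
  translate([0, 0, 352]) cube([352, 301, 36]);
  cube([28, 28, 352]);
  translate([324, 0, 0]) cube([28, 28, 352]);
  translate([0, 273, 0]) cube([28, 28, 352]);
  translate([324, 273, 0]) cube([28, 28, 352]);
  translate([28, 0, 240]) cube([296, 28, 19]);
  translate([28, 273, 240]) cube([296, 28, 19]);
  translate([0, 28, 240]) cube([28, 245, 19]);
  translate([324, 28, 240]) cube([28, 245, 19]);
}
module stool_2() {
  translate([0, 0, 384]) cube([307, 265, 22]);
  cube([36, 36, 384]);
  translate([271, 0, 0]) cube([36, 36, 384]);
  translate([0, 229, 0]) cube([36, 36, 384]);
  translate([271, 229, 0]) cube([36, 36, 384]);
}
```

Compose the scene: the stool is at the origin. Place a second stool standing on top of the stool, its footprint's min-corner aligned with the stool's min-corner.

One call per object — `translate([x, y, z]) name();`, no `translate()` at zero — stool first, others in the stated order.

stool();
translate([0, 0, 388]) stool_2();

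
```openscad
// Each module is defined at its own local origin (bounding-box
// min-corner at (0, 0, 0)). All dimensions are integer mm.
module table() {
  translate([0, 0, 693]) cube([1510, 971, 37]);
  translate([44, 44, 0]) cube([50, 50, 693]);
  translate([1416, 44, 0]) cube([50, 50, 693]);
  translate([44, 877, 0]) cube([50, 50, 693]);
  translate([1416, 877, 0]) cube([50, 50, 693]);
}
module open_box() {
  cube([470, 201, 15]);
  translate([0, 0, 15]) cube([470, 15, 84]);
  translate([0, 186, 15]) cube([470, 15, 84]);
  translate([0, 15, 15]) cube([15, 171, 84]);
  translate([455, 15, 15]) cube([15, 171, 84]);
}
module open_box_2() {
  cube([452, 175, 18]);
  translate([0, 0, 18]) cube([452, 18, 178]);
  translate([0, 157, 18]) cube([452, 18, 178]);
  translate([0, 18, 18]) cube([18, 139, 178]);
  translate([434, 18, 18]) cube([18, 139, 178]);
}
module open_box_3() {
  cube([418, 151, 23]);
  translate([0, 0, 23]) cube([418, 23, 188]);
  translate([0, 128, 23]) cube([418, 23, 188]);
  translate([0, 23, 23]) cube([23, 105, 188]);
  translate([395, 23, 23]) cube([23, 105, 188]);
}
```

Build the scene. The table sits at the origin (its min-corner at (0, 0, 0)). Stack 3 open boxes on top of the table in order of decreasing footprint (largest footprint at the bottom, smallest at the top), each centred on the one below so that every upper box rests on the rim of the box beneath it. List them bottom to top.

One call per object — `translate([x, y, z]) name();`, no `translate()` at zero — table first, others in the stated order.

table();
translate([520, 385, 730]) open_box();
translate([529, 398, 829]) open_box_2();
translate([546, 410, 1025]) open_box_3();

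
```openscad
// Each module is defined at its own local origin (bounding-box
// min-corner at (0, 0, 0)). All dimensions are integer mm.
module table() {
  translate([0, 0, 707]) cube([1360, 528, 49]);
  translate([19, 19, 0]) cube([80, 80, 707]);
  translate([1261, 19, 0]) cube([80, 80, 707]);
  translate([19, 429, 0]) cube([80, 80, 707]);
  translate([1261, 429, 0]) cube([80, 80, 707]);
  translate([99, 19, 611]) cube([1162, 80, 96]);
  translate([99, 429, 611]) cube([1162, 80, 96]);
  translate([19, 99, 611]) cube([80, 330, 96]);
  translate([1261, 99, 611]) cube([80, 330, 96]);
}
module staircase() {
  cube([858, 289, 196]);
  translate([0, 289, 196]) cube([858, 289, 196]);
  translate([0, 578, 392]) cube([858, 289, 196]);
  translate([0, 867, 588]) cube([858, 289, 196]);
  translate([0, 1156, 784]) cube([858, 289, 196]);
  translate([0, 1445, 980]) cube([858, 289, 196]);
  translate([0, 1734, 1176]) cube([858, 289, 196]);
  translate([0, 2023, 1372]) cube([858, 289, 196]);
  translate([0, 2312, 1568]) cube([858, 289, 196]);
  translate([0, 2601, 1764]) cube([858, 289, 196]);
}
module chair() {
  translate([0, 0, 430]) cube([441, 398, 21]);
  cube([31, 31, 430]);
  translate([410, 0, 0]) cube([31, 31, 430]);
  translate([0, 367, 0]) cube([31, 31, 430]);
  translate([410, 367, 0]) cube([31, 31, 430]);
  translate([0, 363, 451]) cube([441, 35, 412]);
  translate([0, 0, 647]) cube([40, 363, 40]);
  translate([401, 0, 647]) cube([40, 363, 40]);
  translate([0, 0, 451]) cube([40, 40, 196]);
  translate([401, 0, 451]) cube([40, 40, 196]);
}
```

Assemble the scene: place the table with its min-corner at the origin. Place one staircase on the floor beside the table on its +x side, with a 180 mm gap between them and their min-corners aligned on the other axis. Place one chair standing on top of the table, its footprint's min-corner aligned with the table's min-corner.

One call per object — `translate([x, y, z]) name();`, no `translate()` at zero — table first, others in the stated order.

table();
translate([1540, 0, 0]) staircase();
translate([0, 0, 756]) chair();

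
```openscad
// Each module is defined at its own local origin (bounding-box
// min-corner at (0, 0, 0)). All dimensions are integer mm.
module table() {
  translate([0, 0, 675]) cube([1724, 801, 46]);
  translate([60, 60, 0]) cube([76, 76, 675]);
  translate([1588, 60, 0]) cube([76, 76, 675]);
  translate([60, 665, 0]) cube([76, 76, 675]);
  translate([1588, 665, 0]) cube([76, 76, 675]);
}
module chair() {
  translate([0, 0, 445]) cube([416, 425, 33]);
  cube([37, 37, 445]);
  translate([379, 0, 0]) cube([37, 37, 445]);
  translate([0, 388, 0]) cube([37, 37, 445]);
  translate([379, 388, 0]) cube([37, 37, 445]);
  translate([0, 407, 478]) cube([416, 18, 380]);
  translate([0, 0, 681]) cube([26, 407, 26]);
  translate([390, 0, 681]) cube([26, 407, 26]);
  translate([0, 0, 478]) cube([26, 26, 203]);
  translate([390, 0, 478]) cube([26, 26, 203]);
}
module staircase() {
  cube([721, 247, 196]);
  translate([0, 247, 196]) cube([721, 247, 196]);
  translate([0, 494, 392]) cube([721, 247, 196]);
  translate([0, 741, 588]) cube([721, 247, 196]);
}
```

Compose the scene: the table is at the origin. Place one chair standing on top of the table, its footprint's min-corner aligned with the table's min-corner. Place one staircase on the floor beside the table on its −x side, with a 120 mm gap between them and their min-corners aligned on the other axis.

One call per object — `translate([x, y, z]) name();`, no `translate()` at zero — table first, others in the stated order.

table();
translate([0, 0, 721]) chair();
translate([-841, 0, 0]) staircase();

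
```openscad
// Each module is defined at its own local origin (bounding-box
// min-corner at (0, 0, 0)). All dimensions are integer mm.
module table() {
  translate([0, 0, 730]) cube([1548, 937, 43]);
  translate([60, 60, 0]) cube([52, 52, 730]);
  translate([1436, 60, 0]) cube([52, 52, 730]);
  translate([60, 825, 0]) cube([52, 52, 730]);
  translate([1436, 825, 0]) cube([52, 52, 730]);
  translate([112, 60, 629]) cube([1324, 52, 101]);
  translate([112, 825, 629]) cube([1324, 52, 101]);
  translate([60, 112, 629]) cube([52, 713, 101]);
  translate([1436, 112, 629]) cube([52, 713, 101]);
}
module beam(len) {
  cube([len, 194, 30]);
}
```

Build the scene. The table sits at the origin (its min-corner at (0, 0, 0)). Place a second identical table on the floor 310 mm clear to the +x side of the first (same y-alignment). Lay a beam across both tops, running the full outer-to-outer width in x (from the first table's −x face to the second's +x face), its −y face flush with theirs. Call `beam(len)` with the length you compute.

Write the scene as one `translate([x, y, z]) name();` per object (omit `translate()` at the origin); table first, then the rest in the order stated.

table();
translate([1858, 0, 0]) table();
translate([0, 0, 773]) beam(3406);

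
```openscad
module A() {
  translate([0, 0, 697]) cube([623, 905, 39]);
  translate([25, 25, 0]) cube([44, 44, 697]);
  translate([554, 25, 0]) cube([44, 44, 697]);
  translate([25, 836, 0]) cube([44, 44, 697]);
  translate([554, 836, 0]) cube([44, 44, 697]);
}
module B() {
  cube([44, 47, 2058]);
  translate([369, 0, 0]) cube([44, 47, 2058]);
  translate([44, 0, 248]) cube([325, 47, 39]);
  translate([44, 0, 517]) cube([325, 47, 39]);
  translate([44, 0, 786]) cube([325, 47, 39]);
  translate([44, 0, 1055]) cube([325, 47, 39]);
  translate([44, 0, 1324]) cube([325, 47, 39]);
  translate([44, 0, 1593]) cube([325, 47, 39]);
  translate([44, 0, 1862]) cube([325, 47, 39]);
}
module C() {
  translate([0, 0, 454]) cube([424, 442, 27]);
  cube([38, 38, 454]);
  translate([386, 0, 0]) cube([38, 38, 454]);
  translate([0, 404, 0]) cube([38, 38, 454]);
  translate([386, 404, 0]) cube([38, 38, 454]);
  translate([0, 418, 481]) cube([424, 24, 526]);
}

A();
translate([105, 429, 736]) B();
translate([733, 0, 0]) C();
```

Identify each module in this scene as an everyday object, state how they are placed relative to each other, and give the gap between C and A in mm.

The chair's nearest face is 110 mm from the table's +x face.

A is a table. B is a ladder. C is a chair. The ladder is on top of the table, centred. The chair is on the floor beside the table on its +x side. The gap between the chair and the table is 110 mm.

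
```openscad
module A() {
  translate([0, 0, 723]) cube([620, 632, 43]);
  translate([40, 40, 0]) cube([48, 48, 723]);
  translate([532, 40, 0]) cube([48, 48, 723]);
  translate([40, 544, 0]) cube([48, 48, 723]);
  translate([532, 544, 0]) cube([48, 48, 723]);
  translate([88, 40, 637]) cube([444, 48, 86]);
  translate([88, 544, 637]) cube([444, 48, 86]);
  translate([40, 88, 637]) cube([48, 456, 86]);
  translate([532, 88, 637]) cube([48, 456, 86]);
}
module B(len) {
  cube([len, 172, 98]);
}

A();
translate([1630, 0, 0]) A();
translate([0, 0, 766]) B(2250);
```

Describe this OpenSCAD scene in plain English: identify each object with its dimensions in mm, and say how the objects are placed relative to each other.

A is a table with a 620×632 mm rectangular top, 43 mm thick, top surface at z = 766 mm, supported by four 48×48 mm square legs, each inset 40 mm from the nearest pair of top edges, running from the floor. Four apron rails, 48 mm thick and 86 mm tall, run between adjacent legs with their top edges flush with the underside of the top and their outer faces flush with the legs' outer faces.

B is a rectangular beam 2250 mm long (x), 172 mm deep (y), 98 mm thick (z).

The beam spans the tops of two tables placed 1010 mm apart, resting at z = 766 mm.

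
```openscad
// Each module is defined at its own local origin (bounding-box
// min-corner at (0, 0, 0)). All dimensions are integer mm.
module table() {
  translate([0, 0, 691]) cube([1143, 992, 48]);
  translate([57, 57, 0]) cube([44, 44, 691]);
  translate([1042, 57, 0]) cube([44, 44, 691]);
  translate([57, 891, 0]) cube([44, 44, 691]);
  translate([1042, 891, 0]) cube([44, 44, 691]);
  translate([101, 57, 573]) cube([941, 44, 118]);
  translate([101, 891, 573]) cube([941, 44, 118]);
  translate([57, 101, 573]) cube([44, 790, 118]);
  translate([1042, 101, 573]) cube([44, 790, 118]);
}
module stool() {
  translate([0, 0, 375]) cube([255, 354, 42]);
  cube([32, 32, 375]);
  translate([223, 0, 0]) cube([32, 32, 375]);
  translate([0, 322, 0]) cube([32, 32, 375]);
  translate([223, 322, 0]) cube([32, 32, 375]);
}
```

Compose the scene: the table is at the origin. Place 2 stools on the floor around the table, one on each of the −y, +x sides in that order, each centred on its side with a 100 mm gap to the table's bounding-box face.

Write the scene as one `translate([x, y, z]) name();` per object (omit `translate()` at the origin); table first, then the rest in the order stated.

table();
translate([444, -454, 0]) stool();
translate([1243, 319, 0]) stool();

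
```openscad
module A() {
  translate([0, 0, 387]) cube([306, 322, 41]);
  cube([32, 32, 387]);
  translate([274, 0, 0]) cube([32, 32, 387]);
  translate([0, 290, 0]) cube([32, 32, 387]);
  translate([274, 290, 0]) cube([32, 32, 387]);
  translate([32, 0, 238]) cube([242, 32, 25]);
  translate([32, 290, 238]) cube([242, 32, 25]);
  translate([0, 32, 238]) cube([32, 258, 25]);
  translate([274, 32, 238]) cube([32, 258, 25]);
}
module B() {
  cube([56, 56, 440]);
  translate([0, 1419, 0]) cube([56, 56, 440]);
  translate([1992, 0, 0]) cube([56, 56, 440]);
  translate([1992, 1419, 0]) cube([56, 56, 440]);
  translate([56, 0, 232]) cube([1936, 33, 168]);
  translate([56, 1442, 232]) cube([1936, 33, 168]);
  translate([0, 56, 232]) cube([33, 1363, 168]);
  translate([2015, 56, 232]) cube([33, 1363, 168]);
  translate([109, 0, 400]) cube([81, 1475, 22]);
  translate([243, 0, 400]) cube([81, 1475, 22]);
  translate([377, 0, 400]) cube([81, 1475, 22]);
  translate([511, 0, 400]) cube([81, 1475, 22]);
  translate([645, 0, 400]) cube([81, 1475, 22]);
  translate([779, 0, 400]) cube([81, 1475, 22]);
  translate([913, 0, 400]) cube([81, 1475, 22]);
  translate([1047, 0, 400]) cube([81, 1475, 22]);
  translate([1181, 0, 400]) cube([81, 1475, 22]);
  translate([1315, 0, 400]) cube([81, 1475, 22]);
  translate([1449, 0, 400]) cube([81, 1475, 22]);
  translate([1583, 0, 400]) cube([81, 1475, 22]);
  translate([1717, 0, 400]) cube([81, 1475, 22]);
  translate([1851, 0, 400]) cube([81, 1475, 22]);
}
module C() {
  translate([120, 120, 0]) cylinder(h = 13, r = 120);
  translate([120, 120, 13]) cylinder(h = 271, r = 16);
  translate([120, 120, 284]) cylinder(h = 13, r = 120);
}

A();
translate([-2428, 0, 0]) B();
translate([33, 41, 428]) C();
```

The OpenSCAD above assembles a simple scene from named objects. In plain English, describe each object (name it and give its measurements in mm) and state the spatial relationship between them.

A is a simple wooden stool: a rectangular seat 306 mm (x) by 322 mm (y), 41 mm thick, top face at z = 428 mm, on four square legs, each 32×32 mm in cross-section. The legs rest on z = 0, each flush with a corner of the seat. Four stretchers, 32 mm wide and 25 mm tall, connect adjacent legs with their undersides at z = 238 mm, each running between the inner faces of the legs it joins and aligned with the legs' outer faces on the other axis.

B is a bed frame 2048 mm long (x) by 1475 mm wide (y). Four 56×56 mm corner posts, 440 mm tall, at the corners of the footprint. Four rails of 33 mm thickness and 168 mm height run between adjacent posts with their undersides at z = 232 mm, their outer faces flush with the outside of the frame (the two x-running rails run between the posts' inner faces; the two y-running rails run between the posts' inner faces). 14 slats, each 81 mm wide (x) and 22 mm thick, lie across the top of the two x-running rails, running the full 1475 mm width of the frame in y; the slats are evenly spaced along x between the inner faces of the end posts with equal gaps (rounded down to the nearest mm) at the −x end and between each pair — any rounding remainder accumulates at the +x end.

C is a spool: two coaxial disc flanges of radius 120 mm and thickness 13 mm, joined by a core cylinder of radius 16 mm and height 271 mm. The lower flange rests on z = 0 and the three cylinders share a vertical axis.

The bed frame is on the floor beside the stool on its −x side. The spool is on top of the stool, centred.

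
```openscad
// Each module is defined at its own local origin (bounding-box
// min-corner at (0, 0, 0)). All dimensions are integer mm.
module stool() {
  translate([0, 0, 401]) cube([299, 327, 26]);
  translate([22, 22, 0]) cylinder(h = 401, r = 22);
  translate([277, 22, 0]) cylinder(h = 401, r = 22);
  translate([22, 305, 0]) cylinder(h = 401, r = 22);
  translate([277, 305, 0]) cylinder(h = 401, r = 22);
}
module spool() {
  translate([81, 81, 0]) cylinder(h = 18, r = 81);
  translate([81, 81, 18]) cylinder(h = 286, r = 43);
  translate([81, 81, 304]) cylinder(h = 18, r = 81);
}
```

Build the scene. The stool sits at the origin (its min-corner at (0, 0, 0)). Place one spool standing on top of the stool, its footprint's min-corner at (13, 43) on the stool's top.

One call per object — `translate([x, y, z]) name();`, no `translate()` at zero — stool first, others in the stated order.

stool();
translate([13, 43, 427]) spool();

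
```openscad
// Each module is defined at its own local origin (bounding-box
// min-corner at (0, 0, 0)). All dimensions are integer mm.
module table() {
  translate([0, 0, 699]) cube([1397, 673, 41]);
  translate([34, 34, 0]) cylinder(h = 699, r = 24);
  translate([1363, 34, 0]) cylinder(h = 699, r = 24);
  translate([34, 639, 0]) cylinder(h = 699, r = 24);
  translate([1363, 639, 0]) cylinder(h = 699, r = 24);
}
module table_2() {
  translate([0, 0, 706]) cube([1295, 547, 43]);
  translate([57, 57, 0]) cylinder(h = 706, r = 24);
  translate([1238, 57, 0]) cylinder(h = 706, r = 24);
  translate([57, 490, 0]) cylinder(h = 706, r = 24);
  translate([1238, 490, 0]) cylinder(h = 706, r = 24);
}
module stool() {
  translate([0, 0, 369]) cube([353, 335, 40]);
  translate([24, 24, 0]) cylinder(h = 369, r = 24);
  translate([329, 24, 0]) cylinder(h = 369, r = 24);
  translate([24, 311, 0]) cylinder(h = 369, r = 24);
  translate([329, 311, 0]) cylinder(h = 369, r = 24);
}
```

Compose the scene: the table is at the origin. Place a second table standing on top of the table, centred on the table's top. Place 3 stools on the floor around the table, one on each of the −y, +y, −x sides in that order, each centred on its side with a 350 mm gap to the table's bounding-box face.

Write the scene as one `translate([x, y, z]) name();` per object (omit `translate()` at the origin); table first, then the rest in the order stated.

table();
translate([51, 63, 740]) table_2();
translate([522, -685, 0]) stool();
translate([522, 1023, 0]) stool();
translate([-703, 169, 0]) stool();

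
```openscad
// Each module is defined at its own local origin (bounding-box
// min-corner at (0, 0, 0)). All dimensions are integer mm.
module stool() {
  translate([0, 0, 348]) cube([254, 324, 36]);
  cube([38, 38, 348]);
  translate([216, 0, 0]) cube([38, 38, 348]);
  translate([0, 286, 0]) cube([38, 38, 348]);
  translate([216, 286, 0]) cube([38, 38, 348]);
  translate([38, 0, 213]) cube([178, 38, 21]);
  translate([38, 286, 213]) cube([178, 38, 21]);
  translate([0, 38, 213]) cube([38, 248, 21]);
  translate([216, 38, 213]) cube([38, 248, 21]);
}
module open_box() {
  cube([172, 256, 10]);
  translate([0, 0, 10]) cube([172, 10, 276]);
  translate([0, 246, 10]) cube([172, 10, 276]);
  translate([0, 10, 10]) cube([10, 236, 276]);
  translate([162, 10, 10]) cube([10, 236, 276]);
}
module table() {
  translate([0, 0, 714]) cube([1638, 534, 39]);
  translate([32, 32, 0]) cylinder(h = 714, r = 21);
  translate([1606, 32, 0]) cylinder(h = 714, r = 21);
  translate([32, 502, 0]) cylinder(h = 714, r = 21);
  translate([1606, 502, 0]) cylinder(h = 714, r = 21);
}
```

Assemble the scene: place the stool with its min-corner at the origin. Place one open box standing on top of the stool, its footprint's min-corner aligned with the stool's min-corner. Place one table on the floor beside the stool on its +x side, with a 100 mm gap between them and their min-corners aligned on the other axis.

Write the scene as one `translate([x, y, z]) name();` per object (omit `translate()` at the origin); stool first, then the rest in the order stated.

stool();
translate([0, 0, 384]) open_box();
translate([354, 0, 0]) table();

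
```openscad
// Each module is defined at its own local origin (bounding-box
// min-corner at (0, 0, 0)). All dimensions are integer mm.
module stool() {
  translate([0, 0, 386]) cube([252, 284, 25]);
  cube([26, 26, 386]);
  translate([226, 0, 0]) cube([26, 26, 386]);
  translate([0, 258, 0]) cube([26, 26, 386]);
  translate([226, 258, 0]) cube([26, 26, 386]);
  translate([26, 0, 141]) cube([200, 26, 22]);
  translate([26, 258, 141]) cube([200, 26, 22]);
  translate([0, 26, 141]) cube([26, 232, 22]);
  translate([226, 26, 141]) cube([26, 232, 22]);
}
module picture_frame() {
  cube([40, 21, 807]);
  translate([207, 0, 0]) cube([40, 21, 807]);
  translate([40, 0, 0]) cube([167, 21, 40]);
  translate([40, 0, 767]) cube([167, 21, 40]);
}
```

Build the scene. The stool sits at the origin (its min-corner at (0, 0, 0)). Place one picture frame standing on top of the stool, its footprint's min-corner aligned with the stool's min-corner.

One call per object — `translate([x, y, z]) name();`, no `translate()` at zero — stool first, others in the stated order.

stool();
translate([0, 0, 411]) picture_frame();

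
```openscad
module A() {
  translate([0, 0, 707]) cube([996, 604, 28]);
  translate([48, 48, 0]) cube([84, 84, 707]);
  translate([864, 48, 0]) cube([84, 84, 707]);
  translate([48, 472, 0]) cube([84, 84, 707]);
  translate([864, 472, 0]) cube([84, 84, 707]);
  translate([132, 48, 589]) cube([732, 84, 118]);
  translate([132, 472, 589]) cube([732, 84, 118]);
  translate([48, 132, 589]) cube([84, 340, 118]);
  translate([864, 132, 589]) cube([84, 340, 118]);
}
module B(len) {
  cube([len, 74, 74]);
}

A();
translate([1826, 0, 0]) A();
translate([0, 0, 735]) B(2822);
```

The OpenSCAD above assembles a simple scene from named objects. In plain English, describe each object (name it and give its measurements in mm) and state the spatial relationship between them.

A is a table with a 996×604 mm rectangular top, 28 mm thick, top surface at z = 735 mm, supported by four 84×84 mm square legs, each inset 48 mm from the nearest pair of top edges, running from the floor. Four apron rails, 84 mm thick and 118 mm tall, run between adjacent legs with their top edges flush with the underside of the top and their outer faces flush with the legs' outer faces.

B is a rectangular beam 2822 mm long (x), 74 mm deep (y), 74 mm thick (z).

The beam spans the tops of two tables placed 830 mm apart, resting at z = 735 mm.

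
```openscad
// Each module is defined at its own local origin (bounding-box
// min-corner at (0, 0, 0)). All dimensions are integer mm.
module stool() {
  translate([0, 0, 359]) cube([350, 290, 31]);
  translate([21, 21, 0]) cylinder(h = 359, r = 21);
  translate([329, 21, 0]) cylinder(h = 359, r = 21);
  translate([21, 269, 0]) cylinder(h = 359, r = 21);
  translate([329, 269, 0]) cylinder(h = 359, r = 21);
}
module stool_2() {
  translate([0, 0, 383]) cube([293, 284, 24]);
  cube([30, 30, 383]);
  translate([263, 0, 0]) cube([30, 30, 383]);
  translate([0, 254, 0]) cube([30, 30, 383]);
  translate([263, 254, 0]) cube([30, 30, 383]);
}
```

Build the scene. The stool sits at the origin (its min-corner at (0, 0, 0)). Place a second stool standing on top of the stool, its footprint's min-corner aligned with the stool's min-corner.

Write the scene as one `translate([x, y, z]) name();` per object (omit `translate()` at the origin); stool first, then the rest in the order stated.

stool();
translate([0, 0, 390]) stool_2();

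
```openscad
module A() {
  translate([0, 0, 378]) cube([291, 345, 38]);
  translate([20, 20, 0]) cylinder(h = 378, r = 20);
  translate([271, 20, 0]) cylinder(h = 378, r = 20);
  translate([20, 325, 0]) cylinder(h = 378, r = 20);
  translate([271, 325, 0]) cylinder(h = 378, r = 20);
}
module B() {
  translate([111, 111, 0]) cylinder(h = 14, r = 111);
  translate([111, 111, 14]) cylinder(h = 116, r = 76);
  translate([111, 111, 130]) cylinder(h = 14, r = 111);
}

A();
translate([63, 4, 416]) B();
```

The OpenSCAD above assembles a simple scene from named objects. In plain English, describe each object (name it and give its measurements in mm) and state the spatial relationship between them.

A is a four-legged stool. The seat is a 291×345×38 mm slab whose top surface is at z = 416 mm; four round legs, each 40 mm in diameter, run from the floor (z = 0) to the underside of the seat, each leg's axis is inset half a diameter from the nearest pair of seat edges (so the leg's bounding box is flush with the corner).

B is a spool: two coaxial disc flanges of radius 111 mm and thickness 14 mm, joined by a core cylinder of radius 76 mm and height 116 mm. The lower flange rests on z = 0 and the three cylinders share a vertical axis.

The spool is on top of the stool.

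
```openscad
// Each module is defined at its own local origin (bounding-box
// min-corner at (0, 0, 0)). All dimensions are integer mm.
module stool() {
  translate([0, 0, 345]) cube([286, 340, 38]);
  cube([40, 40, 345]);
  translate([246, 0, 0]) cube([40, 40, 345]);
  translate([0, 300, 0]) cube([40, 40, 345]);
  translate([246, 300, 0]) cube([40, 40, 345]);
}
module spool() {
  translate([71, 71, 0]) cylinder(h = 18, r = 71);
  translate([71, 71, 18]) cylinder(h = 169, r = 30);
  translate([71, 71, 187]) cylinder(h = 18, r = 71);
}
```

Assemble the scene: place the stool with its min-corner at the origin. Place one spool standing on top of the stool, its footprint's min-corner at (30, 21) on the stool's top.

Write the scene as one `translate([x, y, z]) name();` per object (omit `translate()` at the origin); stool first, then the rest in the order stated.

stool();
translate([30, 21, 383]) spool();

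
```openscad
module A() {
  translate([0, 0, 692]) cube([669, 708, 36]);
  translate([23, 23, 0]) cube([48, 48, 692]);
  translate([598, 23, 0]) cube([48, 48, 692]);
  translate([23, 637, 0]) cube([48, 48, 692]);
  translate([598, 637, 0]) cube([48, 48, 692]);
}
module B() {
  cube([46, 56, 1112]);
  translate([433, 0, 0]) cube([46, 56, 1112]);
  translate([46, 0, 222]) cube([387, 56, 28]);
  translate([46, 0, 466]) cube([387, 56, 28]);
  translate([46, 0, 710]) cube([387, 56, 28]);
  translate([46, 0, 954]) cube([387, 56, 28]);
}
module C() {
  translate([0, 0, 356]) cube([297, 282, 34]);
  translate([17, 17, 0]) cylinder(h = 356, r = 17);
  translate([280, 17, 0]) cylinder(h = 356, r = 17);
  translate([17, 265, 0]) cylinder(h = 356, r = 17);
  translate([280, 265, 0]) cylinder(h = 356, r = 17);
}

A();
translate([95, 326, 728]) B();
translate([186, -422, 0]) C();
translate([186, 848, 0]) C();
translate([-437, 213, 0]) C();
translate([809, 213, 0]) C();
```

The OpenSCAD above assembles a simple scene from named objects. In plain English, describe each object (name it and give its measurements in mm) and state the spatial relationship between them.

A is a rectangular dining table. The top is 669×708×36 mm with its upper surface at z = 728 mm. It stands on four 48×48 mm square legs, each inset 23 mm from the nearest pair of top edges, running from the floor to the underside of the top.

B is a wooden ladder with two side rails of 46×56 mm section and 1112 mm height, set 479 mm apart overall. Between them run 4 rectangular rungs (56 mm deep, 28 mm thick), front faces flush with the rails' −y face. The bottom of the first rung is 222 mm above the floor and each subsequent rung is 244 mm higher than the one below.

C is a four-legged stool. The seat is a 297×282×34 mm slab whose top surface is at z = 390 mm; four round legs, each 34 mm in diameter, run from the floor (z = 0) to the underside of the seat, each leg's axis is inset half a diameter from the nearest pair of seat edges (so the leg's bounding box is flush with the corner).

The ladder is on top of the table, centred. Four stools sit around the table at the −y, +y, −x, +x sides.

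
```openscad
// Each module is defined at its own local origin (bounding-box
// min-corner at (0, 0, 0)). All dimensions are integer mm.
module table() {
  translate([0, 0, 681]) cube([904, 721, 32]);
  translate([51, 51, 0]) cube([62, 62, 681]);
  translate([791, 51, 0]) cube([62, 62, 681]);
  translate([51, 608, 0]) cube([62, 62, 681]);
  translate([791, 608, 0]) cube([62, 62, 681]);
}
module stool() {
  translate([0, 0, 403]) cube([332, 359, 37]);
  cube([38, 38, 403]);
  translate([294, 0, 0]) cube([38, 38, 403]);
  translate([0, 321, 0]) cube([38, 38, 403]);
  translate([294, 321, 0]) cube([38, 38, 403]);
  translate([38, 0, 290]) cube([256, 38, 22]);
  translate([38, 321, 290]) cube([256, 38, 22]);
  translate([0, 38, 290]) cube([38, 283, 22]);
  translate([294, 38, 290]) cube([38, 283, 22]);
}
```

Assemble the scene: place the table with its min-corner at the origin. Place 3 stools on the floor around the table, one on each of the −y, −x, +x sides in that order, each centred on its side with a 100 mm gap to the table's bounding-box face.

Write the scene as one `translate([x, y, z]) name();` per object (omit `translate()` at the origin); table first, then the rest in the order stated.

table();
translate([286, -459, 0]) stool();
translate([-432, 181, 0]) stool();
translate([1004, 181, 0]) stool();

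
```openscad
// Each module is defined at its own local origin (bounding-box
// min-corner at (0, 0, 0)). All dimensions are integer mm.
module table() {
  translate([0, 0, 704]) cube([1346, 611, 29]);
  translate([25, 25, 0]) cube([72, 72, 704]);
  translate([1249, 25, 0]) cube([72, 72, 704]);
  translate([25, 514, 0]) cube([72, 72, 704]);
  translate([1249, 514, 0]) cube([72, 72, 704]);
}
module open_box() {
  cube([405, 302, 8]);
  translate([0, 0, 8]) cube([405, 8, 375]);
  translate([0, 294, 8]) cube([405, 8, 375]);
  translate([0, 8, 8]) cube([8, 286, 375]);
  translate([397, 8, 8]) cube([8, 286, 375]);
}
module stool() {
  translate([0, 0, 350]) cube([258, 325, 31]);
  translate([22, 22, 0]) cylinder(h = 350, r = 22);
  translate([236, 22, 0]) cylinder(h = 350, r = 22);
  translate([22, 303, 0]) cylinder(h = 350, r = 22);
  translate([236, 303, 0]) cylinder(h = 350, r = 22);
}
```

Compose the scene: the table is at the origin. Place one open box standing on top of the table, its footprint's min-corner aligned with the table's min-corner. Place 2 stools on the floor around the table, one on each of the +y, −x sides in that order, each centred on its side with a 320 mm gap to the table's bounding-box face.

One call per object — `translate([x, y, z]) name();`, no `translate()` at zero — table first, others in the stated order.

table();
translate([0, 0, 733]) open_box();
translate([544, 931, 0]) stool();
translate([-578, 143, 0]) stool();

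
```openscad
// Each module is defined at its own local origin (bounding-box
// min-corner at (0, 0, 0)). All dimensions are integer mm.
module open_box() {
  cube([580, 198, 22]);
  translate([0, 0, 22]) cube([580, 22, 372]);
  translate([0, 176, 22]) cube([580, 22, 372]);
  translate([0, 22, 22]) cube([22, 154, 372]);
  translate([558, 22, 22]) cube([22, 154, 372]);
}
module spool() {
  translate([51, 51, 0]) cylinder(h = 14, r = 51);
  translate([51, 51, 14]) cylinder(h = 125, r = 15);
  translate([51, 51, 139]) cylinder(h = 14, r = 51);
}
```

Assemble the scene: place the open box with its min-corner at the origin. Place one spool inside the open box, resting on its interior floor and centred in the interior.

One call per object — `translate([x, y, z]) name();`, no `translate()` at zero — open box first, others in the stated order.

open_box();
translate([239, 48, 22]) spool();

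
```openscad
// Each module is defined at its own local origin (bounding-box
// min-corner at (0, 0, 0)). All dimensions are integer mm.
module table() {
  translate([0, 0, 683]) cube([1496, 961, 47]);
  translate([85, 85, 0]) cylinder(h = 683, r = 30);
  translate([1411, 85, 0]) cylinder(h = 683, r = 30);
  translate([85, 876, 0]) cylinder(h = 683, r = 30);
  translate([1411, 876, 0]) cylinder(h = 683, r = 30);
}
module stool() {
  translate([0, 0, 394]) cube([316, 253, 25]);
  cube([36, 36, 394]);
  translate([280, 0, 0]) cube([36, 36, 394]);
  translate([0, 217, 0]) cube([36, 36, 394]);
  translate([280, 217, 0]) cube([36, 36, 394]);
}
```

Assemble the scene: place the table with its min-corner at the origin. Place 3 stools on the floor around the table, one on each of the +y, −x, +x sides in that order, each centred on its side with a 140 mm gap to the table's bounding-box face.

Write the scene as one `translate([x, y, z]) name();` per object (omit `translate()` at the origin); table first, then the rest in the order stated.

table();
translate([590, 1101, 0]) stool();
translate([-456, 354, 0]) stool();
translate([1636, 354, 0]) stool();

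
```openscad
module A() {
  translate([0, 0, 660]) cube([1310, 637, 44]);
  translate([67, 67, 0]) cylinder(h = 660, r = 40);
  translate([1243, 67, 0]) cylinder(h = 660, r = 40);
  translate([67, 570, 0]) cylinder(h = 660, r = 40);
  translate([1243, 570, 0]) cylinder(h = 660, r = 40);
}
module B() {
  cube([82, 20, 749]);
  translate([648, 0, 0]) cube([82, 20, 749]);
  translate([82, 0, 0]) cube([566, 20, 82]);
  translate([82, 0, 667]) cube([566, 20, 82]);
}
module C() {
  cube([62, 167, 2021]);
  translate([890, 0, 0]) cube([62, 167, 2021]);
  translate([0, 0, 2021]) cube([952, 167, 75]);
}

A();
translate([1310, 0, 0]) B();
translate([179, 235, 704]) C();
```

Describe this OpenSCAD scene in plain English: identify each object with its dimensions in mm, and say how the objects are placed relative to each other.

A is a rectangular dining table. The top is 1310×637×44 mm with its upper surface at z = 704 mm. It stands on four round legs of 80 mm diameter, each leg's bounding box inset 27 mm from the nearest pair of top edges, running from the floor to the underside of the top.

B is a rectangular picture frame lying in the x–z plane (depth along y). The opening is 566 mm wide (x) by 585 mm tall (z), surrounded by a border 82 mm wide on all four sides. The frame is 20 mm deep and is made of two full-height vertical stiles with two horizontal rails fitted between them.

C is a rectangular door frame: two vertical jambs of 62×167 mm section, 2021 mm tall, with a clear opening 828 mm wide between their inner faces. A header 75 mm tall and 167 mm deep lies on top of the jambs and spans the full outside width.

The picture frame is against the table's +x side, with their −y faces flush. The door frame is on top of the table, centred.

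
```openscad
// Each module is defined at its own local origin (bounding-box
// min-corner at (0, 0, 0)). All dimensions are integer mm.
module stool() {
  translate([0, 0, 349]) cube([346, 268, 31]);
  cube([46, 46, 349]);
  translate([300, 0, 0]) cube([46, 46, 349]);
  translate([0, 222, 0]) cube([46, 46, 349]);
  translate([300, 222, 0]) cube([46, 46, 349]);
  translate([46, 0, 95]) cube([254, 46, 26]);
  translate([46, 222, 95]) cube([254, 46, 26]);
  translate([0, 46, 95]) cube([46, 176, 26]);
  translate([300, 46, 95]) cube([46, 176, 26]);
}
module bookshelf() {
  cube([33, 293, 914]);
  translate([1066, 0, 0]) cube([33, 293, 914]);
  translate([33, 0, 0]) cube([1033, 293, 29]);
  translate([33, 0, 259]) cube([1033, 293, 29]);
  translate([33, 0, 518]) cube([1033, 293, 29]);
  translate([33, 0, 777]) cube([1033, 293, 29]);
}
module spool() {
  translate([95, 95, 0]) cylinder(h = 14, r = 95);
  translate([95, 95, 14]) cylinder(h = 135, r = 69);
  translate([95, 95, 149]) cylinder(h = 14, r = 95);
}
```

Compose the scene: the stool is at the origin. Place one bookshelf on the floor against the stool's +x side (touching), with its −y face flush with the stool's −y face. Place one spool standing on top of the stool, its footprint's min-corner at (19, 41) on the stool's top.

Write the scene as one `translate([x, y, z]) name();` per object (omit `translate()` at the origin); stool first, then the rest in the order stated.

stool();
translate([346, 0, 0]) bookshelf();
translate([19, 41, 380]) spool();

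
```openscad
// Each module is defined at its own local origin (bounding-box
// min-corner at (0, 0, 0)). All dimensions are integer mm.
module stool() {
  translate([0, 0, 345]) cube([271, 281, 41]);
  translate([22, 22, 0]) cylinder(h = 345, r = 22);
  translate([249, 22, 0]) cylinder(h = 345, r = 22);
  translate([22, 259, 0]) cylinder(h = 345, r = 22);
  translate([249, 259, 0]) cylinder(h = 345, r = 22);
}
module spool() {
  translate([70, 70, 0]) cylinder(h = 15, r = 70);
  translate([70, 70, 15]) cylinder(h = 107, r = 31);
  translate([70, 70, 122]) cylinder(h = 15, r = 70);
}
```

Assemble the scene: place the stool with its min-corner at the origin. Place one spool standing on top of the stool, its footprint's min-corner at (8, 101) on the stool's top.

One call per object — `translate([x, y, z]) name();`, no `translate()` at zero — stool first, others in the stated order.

stool();
translate([8, 101, 386]) spool();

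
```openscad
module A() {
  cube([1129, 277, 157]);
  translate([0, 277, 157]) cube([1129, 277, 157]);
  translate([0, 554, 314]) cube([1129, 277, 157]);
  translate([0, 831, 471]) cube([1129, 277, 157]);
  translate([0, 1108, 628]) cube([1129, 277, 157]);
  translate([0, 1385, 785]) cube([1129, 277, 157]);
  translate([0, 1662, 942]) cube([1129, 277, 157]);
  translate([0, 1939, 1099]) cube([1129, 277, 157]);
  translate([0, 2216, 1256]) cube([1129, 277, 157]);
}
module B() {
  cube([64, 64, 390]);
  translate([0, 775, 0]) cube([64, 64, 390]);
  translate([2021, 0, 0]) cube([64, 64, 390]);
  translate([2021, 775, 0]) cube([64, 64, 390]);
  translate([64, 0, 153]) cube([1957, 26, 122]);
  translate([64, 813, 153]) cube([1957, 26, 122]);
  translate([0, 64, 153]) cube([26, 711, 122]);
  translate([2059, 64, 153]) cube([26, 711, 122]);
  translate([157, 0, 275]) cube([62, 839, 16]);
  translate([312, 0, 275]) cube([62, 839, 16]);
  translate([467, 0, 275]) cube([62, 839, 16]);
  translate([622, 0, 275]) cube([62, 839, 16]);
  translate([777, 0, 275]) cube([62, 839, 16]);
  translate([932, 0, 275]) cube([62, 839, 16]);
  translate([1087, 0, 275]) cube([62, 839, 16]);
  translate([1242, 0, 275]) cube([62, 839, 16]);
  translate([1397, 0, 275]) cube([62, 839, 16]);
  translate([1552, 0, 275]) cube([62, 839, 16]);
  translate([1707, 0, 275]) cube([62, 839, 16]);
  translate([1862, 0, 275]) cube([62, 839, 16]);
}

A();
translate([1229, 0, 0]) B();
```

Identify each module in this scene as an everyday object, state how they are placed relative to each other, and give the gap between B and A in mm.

A is a staircase. B is a bed frame. The bed frame is on the floor beside the staircase on its +x side. The gap between the bed frame and the staircase is 100 mm.

The bed frame's nearest face is 100 mm from the staircase's +x face.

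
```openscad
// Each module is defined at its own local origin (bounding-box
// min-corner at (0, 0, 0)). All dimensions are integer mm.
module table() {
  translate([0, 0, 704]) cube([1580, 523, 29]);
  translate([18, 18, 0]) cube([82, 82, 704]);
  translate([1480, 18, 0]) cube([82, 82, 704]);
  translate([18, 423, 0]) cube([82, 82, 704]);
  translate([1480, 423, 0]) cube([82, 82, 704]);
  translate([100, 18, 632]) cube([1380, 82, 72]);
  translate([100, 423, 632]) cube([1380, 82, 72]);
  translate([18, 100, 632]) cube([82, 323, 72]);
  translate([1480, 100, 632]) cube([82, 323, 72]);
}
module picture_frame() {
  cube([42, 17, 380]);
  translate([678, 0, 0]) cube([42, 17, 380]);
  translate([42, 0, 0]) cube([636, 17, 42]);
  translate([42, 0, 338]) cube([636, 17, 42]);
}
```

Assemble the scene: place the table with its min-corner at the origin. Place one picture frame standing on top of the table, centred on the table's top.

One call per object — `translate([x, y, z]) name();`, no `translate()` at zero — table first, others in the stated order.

table();
translate([430, 253, 733]) picture_frame();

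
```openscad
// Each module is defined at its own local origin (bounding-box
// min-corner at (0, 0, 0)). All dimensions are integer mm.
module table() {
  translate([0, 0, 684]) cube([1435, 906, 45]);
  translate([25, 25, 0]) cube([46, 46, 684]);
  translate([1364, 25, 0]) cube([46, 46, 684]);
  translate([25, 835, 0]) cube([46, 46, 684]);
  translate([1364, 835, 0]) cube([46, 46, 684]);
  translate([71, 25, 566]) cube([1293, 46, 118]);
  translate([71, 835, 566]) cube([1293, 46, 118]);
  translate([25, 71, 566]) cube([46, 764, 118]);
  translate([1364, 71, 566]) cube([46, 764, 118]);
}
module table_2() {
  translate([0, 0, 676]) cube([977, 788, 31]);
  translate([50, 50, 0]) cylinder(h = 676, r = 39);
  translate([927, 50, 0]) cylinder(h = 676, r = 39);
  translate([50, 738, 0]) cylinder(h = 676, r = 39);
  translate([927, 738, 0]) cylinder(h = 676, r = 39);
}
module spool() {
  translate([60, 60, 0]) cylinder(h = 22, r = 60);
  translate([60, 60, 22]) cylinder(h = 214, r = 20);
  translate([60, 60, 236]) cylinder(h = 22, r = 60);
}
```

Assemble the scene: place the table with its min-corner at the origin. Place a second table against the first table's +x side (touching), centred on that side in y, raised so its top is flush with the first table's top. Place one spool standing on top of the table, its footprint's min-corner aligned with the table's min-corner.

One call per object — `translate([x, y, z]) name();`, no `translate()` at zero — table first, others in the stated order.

table();
translate([1435, 59, 22]) table_2();
translate([0, 0, 729]) spool();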